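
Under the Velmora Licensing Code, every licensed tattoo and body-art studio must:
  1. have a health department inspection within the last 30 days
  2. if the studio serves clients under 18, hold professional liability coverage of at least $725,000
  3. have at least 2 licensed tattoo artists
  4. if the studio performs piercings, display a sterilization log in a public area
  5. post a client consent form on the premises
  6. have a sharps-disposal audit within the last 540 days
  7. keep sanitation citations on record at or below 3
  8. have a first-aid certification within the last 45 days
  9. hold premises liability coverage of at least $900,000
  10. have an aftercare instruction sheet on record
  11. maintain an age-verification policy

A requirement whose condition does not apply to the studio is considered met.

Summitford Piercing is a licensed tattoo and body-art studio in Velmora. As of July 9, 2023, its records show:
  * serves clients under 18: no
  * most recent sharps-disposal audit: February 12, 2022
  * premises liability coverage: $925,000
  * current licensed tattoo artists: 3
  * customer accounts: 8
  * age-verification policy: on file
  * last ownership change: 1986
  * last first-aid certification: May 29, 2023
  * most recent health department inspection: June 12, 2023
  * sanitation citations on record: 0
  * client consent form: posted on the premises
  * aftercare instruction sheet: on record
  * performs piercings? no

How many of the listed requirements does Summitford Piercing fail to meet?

1. health department inspection 27 days ago vs limit 30 → met
2. condition 'serves clients under 18' does not hold → requirement n/a → met
3. licensed tattoo artists 3 ≥ 2 → met
4. condition 'performs piercings' does not hold → requirement n/a → met
5. client consent form present → met
6. sharps-disposal audit 512 days ago vs limit 540 → met
7. sanitation citations on record 0 ≤ 3 → met
8. first-aid certification 41 days ago vs limit 45 → met
9. premises liability coverage $925,000 ≥ $900,000 → met
10. aftercare instruction sheet present → met
11. age-verification policy present → met
Not met: 0 of 11

0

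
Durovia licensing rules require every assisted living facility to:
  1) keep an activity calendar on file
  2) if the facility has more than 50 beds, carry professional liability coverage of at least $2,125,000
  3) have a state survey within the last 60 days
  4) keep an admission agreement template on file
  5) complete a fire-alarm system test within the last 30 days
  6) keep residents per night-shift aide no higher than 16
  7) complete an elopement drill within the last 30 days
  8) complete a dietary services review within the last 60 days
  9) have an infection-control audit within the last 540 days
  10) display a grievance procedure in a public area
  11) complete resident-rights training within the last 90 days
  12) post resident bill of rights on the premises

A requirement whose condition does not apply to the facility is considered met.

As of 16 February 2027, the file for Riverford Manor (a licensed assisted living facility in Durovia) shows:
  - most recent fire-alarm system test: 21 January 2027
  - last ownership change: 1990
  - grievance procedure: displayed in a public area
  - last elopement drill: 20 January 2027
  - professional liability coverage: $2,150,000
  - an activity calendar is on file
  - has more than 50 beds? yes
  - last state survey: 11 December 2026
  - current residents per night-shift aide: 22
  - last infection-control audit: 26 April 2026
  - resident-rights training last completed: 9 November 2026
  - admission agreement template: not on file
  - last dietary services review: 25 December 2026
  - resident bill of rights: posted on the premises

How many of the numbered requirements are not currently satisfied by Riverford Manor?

4

1. activity calendar present → met
2. condition 'has more than 50 beds' holds; professional liability coverage $2,150,000 ≥ $2,125,000 → met
3. state survey 67 days ago vs limit 60 → not met
4. admission agreement template absent → not met
5. fire-alarm system test 26 days ago vs limit 30 → met
6. residents per night-shift aide 22 > 16 → not met
7. elopement drill 27 days ago vs limit 30 → met
8. dietary services review 53 days ago vs limit 60 → met
9. infection-control audit 296 days ago vs limit 540 → met
10. grievance procedure present → met
11. resident-rights training 99 days ago vs limit 90 → not met
12. resident bill of rights present → met
Not met: 4 of 12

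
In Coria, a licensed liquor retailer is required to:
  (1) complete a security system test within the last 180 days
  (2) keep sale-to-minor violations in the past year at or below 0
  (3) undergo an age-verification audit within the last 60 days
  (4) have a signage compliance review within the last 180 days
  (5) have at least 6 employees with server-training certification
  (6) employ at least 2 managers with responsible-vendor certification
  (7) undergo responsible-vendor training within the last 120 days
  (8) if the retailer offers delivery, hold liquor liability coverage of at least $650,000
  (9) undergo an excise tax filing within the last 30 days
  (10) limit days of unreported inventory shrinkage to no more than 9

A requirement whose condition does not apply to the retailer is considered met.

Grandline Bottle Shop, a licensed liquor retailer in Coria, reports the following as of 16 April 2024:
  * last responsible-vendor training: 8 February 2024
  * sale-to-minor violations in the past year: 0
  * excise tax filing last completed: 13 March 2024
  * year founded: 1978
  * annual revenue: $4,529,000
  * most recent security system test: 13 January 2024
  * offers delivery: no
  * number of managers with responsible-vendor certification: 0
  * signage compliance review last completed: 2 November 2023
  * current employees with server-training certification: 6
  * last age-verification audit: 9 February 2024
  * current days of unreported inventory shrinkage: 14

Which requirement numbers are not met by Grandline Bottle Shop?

1. security system test 94 days ago vs limit 180 → met
2. sale-to-minor violations in the past year 0 ≤ 0 → met
3. age-verification audit 67 days ago vs limit 60 → not met
4. signage compliance review 166 days ago vs limit 180 → met
5. employees with server-training certification 6 ≥ 6 → met
6. managers with responsible-vendor certification 0 < 2 → not met
7. responsible-vendor training 68 days ago vs limit 120 → met
8. condition 'offers delivery' does not hold → requirement n/a → met
9. excise tax filing 34 days ago vs limit 30 → not met
10. days of unreported inventory shrinkage 14 > 9 → not met
Not met: 3, 6, 9, 10

3, 6, 9, 10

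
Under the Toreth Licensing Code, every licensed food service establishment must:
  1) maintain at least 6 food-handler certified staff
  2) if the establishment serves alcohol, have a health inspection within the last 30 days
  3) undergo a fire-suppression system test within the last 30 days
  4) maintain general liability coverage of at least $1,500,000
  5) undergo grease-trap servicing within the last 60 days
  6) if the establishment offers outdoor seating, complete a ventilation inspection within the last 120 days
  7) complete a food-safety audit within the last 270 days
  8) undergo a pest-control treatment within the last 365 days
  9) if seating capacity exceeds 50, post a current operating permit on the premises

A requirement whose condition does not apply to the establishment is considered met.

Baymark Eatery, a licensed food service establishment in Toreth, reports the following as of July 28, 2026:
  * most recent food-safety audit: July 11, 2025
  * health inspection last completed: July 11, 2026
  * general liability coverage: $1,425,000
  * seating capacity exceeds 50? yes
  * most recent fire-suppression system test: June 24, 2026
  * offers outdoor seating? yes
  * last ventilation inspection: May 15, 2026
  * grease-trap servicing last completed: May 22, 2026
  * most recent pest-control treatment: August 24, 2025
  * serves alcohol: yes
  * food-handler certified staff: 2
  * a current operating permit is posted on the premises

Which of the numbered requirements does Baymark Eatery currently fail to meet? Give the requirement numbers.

1, 3, 4, 5, 7

1. food-handler certified staff 2 < 6 → not met
2. condition 'serves alcohol' holds; health inspection 17 days ago vs limit 30 → met
3. fire-suppression system test 34 days ago vs limit 30 → not met
4. general liability coverage $1,425,000 < $1,500,000 → not met
5. grease-trap servicing 67 days ago vs limit 60 → not met
6. condition 'offers outdoor seating' holds; ventilation inspection 74 days ago vs limit 120 → met
7. food-safety audit 382 days ago vs limit 270 → not met
8. pest-control treatment 338 days ago vs limit 365 → met
9. condition 'seating capacity exceeds 50' holds; current operating permit present → met
Not met: 1, 3, 4, 5, 7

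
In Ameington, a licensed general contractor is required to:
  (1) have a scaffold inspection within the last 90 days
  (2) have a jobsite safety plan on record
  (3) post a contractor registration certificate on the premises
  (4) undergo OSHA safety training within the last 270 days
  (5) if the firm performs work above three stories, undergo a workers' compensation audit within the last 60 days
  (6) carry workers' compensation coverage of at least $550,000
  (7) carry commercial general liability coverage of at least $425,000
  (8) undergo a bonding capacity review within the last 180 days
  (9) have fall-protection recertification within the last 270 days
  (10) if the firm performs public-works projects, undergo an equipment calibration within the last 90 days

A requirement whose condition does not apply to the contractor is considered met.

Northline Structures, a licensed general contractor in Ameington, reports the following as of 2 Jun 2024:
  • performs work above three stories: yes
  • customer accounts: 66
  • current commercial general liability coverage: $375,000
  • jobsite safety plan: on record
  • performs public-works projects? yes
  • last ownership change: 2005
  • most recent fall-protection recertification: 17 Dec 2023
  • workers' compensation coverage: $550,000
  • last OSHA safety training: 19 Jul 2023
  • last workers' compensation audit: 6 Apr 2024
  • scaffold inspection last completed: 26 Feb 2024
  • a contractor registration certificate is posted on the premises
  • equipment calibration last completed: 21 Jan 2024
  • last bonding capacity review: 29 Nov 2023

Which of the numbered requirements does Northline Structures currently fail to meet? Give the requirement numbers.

1, 4, 7, 8, 10

1. scaffold inspection 97 days ago vs limit 90 → not met
2. jobsite safety plan present → met
3. contractor registration certificate present → met
4. OSHA safety training 319 days ago vs limit 270 → not met
5. condition 'performs work above three stories' holds; workers' compensation audit 57 days ago vs limit 60 → met
6. workers' compensation coverage $550,000 ≥ $550,000 → met
7. commercial general liability coverage $375,000 < $425,000 → not met
8. bonding capacity review 186 days ago vs limit 180 → not met
9. fall-protection recertification 168 days ago vs limit 270 → met
10. condition 'performs public-works projects' holds; equipment calibration 133 days ago vs limit 90 → not met
Not met: 1, 4, 7, 8, 10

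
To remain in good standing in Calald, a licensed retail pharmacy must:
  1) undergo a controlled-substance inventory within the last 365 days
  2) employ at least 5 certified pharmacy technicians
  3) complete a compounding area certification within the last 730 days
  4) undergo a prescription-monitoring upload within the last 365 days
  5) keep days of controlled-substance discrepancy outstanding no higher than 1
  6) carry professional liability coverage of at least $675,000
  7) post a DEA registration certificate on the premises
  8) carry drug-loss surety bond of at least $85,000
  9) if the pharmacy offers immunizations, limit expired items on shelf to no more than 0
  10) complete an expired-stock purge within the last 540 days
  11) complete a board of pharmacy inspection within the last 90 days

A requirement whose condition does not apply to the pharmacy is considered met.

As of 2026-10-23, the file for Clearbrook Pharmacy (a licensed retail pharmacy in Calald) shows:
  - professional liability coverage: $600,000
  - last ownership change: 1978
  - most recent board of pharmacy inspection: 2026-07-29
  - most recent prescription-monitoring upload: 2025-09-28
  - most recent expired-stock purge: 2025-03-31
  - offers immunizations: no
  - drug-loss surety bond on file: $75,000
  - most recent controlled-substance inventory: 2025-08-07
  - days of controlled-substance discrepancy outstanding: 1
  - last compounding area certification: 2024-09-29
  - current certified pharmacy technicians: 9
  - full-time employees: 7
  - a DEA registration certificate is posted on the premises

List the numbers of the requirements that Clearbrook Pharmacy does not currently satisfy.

1. controlled-substance inventory 442 days ago vs limit 365 → not met
2. certified pharmacy technicians 9 ≥ 5 → met
3. compounding area certification 754 days ago vs limit 730 → not met
4. prescription-monitoring upload 390 days ago vs limit 365 → not met
5. days of controlled-substance discrepancy outstanding 1 ≤ 1 → met
6. professional liability coverage $600,000 < $675,000 → not met
7. DEA registration certificate present → met
8. drug-loss surety bond $75,000 < $85,000 → not met
9. condition 'offers immunizations' does not hold → requirement n/a → met
10. expired-stock purge 571 days ago vs limit 540 → not met
11. board of pharmacy inspection 86 days ago vs limit 90 → met
Not met: 1, 3, 4, 6, 8, 10

1, 3, 4, 6, 8, 10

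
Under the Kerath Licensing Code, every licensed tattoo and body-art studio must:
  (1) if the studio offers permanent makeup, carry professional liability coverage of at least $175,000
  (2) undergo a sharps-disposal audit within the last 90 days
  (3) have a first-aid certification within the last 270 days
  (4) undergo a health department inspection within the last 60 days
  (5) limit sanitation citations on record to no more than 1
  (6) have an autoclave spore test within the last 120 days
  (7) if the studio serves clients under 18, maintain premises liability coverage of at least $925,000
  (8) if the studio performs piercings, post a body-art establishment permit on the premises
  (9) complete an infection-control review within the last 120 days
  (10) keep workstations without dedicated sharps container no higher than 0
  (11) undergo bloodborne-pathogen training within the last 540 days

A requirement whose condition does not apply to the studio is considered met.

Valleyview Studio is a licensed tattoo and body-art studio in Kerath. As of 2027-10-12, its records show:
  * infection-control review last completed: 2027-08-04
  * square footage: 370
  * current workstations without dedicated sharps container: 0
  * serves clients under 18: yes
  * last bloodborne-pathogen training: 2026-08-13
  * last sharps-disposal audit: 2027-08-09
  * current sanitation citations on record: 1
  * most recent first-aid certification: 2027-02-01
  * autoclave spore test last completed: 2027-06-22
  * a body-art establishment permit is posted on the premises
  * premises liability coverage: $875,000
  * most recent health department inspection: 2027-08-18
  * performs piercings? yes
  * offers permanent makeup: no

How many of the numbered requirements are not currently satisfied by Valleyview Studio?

1

1. condition 'offers permanent makeup' does not hold → requirement n/a → met
2. sharps-disposal audit 64 days ago vs limit 90 → met
3. first-aid certification 253 days ago vs limit 270 → met
4. health department inspection 55 days ago vs limit 60 → met
5. sanitation citations on record 1 ≤ 1 → met
6. autoclave spore test 112 days ago vs limit 120 → met
7. condition 'serves clients under 18' holds; premises liability coverage $875,000 < $925,000 → not met
8. condition 'performs piercings' holds; body-art establishment permit present → met
9. infection-control review 69 days ago vs limit 120 → met
10. workstations without dedicated sharps container 0 ≤ 0 → met
11. bloodborne-pathogen training 425 days ago vs limit 540 → met
Not met: 1 of 11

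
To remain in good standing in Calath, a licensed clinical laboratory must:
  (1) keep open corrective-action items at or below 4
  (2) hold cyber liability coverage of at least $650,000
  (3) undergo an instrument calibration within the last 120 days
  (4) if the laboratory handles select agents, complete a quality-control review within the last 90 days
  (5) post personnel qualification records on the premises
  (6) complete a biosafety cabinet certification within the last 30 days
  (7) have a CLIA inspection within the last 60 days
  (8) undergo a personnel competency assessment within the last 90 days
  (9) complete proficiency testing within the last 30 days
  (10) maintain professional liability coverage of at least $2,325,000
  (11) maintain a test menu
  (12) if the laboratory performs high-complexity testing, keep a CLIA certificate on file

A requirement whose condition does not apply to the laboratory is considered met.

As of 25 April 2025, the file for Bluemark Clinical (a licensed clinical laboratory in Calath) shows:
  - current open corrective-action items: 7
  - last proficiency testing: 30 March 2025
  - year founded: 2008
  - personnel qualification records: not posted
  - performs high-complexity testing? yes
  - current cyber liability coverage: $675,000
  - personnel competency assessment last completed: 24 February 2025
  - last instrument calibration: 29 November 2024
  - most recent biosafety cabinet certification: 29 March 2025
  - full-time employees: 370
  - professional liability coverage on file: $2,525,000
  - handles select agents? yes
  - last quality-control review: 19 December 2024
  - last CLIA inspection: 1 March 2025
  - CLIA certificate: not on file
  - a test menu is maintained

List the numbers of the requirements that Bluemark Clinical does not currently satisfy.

1. open corrective-action items 7 > 4 → not met
2. cyber liability coverage $675,000 ≥ $650,000 → met
3. instrument calibration 147 days ago vs limit 120 → not met
4. condition 'handles select agents' holds; quality-control review 127 days ago vs limit 90 → not met
5. personnel qualification records absent → not met
6. biosafety cabinet certification 27 days ago vs limit 30 → met
7. CLIA inspection 55 days ago vs limit 60 → met
8. personnel competency assessment 60 days ago vs limit 90 → met
9. proficiency testing 26 days ago vs limit 30 → met
10. professional liability coverage $2,525,000 ≥ $2,325,000 → met
11. test menu present → met
12. condition 'performs high-complexity testing' holds; CLIA certificate absent → not met
Not met: 1, 3, 4, 5, 12

1, 3, 4, 5, 12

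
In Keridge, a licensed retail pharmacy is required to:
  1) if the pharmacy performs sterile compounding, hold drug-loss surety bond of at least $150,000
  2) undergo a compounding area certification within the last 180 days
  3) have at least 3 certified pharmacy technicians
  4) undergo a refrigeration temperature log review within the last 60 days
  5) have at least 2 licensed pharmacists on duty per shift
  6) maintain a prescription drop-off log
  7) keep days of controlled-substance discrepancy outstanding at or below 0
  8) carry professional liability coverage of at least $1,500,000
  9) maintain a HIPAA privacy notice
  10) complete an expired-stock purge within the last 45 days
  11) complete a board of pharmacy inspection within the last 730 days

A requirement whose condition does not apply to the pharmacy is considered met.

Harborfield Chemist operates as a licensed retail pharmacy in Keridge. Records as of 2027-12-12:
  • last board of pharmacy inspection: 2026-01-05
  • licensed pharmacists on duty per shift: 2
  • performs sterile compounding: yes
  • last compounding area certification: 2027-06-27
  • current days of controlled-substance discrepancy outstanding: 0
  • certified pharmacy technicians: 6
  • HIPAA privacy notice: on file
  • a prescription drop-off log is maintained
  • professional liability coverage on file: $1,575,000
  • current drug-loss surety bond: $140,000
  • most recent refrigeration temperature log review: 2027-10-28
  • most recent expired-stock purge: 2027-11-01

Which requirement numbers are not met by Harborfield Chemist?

1. condition 'performs sterile compounding' holds; drug-loss surety bond $140,000 < $150,000 → not met
2. compounding area certification 168 days ago vs limit 180 → met
3. certified pharmacy technicians 6 ≥ 3 → met
4. refrigeration temperature log review 45 days ago vs limit 60 → met
5. licensed pharmacists on duty per shift 2 ≥ 2 → met
6. prescription drop-off log present → met
7. days of controlled-substance discrepancy outstanding 0 ≤ 0 → met
8. professional liability coverage $1,575,000 ≥ $1,500,000 → met
9. HIPAA privacy notice present → met
10. expired-stock purge 41 days ago vs limit 45 → met
11. board of pharmacy inspection 706 days ago vs limit 730 → met
Not met: 1

1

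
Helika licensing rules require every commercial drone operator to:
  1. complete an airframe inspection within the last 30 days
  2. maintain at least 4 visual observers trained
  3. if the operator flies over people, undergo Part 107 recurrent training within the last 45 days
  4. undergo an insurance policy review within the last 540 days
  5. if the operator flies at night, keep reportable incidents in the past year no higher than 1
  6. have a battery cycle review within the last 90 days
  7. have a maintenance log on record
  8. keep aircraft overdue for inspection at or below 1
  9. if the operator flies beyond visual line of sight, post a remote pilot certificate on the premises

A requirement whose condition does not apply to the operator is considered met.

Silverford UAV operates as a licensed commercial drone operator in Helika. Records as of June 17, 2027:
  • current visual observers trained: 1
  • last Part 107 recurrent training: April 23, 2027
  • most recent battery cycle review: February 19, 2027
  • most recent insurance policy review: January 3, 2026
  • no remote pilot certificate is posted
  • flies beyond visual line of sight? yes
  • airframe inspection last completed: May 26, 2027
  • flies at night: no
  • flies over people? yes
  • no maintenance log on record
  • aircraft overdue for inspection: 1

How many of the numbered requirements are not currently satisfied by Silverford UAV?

1. airframe inspection 22 days ago vs limit 30 → met
2. visual observers trained 1 < 4 → not met
3. condition 'flies over people' holds; Part 107 recurrent training 55 days ago vs limit 45 → not met
4. insurance policy review 530 days ago vs limit 540 → met
5. condition 'flies at night' does not hold → requirement n/a → met
6. battery cycle review 118 days ago vs limit 90 → not met
7. maintenance log absent → not met
8. aircraft overdue for inspection 1 ≤ 1 → met
9. condition 'flies beyond visual line of sight' holds; remote pilot certificate absent → not met
Not met: 5 of 9

5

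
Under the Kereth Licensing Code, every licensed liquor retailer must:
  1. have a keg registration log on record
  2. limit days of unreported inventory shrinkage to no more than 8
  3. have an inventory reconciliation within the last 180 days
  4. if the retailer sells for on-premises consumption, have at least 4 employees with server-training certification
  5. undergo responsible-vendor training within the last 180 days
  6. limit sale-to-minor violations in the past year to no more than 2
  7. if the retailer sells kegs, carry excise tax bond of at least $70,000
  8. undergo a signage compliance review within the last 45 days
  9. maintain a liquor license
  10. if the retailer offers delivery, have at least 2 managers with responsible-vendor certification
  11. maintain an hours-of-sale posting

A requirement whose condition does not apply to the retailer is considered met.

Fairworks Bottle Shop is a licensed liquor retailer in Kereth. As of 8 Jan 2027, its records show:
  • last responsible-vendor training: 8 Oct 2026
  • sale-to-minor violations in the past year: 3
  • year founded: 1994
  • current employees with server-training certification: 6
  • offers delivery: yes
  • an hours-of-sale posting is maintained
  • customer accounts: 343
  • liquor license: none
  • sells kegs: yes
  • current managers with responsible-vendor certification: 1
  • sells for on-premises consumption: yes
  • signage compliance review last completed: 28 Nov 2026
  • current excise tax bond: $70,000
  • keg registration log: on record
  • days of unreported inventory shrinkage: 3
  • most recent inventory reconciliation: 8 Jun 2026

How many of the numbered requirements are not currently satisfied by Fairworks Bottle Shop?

4

1. keg registration log present → met
2. days of unreported inventory shrinkage 3 ≤ 8 → met
3. inventory reconciliation 214 days ago vs limit 180 → not met
4. condition 'sells for on-premises consumption' holds; employees with server-training certification 6 ≥ 4 → met
5. responsible-vendor training 92 days ago vs limit 180 → met
6. sale-to-minor violations in the past year 3 > 2 → not met
7. condition 'sells kegs' holds; excise tax bond $70,000 ≥ $70,000 → met
8. signage compliance review 41 days ago vs limit 45 → met
9. liquor license absent → not met
10. condition 'offers delivery' holds; managers with responsible-vendor certification 1 < 2 → not met
11. hours-of-sale posting present → met
Not met: 4 of 11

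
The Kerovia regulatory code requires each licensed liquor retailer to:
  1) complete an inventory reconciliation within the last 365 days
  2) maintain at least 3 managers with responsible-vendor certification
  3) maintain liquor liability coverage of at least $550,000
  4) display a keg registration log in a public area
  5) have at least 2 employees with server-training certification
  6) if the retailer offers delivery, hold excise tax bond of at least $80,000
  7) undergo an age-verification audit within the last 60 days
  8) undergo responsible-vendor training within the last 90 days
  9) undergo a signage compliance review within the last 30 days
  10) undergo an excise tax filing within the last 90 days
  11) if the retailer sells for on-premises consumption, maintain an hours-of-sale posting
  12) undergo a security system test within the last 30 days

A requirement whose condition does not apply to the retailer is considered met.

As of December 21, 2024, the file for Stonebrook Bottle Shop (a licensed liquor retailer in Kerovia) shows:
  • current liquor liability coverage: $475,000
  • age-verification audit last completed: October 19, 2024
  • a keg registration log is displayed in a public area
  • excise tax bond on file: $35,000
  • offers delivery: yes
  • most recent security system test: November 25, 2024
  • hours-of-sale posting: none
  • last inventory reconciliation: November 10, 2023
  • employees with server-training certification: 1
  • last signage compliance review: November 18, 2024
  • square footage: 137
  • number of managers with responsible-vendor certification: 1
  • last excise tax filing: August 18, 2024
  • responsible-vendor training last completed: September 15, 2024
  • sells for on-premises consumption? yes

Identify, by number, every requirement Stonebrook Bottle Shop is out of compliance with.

1, 2, 3, 5, 6, 7, 8, 9, 10, 11

1. inventory reconciliation 407 days ago vs limit 365 → not met
2. managers with responsible-vendor certification 1 < 3 → not met
3. liquor liability coverage $475,000 < $550,000 → not met
4. keg registration log present → met
5. employees with server-training certification 1 < 2 → not met
6. condition 'offers delivery' holds; excise tax bond $35,000 < $80,000 → not met
7. age-verification audit 63 days ago vs limit 60 → not met
8. responsible-vendor training 97 days ago vs limit 90 → not met
9. signage compliance review 33 days ago vs limit 30 → not met
10. excise tax filing 125 days ago vs limit 90 → not met
11. condition 'sells for on-premises consumption' holds; hours-of-sale posting absent → not met
12. security system test 26 days ago vs limit 30 → met
Not met: 1, 2, 3, 5, 6, 7, 8, 9, 10, 11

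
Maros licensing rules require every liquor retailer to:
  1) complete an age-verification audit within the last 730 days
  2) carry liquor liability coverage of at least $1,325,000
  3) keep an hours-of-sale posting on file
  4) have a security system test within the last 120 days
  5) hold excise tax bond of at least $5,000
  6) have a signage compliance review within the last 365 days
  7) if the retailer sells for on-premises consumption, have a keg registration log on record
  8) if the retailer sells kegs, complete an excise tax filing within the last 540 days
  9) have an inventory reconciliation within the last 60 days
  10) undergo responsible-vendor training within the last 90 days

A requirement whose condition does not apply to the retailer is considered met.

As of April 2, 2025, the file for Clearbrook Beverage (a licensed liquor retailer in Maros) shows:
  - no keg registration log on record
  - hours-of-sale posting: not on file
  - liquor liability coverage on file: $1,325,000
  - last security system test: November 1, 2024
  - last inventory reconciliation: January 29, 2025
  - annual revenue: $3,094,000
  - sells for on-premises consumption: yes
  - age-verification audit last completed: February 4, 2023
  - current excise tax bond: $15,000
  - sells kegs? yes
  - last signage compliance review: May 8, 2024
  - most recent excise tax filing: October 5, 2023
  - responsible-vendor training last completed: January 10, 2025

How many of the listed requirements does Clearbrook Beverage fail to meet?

1. age-verification audit 788 days ago vs limit 730 → not met
2. liquor liability coverage $1,325,000 ≥ $1,325,000 → met
3. hours-of-sale posting absent → not met
4. security system test 152 days ago vs limit 120 → not met
5. excise tax bond $15,000 ≥ $5,000 → met
6. signage compliance review 329 days ago vs limit 365 → met
7. condition 'sells for on-premises consumption' holds; keg registration log absent → not met
8. condition 'sells kegs' holds; excise tax filing 545 days ago vs limit 540 → not met
9. inventory reconciliation 63 days ago vs limit 60 → not met
10. responsible-vendor training 82 days ago vs limit 90 → met
Not met: 6 of 10

6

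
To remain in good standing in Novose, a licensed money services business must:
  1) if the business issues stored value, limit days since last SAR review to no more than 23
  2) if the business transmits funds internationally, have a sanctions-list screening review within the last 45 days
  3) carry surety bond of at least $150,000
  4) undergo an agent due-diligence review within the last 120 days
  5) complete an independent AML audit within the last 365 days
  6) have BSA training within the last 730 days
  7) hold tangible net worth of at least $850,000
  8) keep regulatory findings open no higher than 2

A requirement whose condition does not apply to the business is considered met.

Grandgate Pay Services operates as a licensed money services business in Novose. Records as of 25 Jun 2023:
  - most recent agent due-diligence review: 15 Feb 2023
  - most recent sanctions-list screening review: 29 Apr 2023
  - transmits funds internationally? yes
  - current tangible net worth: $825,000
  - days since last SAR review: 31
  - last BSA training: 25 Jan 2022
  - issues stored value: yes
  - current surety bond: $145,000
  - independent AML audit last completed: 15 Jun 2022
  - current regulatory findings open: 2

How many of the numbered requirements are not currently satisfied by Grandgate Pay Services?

6

1. condition 'issues stored value' holds; days since last SAR review 31 > 23 → not met
2. condition 'transmits funds internationally' holds; sanctions-list screening review 57 days ago vs limit 45 → not met
3. surety bond $145,000 < $150,000 → not met
4. agent due-diligence review 130 days ago vs limit 120 → not met
5. independent AML audit 375 days ago vs limit 365 → not met
6. BSA training 516 days ago vs limit 730 → met
7. tangible net worth $825,000 < $850,000 → not met
8. regulatory findings open 2 ≤ 2 → met
Not met: 6 of 8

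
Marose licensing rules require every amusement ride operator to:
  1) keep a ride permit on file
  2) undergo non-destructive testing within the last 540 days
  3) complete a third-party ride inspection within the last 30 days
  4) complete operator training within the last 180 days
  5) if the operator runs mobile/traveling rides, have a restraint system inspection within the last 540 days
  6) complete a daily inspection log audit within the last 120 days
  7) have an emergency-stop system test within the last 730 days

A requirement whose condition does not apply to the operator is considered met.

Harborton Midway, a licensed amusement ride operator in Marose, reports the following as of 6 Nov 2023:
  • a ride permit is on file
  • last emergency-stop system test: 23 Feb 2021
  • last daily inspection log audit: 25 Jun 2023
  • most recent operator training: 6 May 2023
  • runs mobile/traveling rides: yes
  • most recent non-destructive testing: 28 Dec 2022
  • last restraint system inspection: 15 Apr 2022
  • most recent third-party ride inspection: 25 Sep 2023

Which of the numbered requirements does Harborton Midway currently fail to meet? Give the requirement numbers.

1. ride permit present → met
2. non-destructive testing 313 days ago vs limit 540 → met
3. third-party ride inspection 42 days ago vs limit 30 → not met
4. operator training 184 days ago vs limit 180 → not met
5. condition 'runs mobile/traveling rides' holds; restraint system inspection 570 days ago vs limit 540 → not met
6. daily inspection log audit 134 days ago vs limit 120 → not met
7. emergency-stop system test 986 days ago vs limit 730 → not met
Not met: 3, 4, 5, 6, 7

3, 4, 5, 6, 7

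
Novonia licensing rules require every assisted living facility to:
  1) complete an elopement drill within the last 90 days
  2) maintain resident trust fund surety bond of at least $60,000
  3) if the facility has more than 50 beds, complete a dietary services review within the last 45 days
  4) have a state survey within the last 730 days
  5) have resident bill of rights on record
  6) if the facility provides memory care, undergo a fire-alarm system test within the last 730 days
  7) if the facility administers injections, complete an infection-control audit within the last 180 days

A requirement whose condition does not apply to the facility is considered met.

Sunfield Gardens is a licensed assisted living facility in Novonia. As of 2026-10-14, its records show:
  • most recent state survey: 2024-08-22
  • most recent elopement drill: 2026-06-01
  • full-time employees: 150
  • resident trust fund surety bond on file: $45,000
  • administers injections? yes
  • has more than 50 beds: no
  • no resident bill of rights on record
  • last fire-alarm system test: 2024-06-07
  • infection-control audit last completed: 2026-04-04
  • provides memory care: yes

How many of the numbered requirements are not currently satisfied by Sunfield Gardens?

1. elopement drill 135 days ago vs limit 90 → not met
2. resident trust fund surety bond $45,000 < $60,000 → not met
3. condition 'has more than 50 beds' does not hold → requirement n/a → met
4. state survey 783 days ago vs limit 730 → not met
5. resident bill of rights absent → not met
6. condition 'provides memory care' holds; fire-alarm system test 859 days ago vs limit 730 → not met
7. condition 'administers injections' holds; infection-control audit 193 days ago vs limit 180 → not met
Not met: 6 of 7

6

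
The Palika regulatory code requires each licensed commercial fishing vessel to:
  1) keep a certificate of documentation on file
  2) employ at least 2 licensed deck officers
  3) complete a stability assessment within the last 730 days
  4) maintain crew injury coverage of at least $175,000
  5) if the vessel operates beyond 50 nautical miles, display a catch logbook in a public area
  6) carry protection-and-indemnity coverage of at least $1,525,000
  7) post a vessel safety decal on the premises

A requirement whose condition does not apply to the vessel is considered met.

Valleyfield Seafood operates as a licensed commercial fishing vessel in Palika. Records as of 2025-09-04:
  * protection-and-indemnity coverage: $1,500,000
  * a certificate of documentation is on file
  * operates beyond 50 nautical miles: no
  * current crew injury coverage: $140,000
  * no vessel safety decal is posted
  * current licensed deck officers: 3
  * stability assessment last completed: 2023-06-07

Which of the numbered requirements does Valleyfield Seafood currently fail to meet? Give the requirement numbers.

3, 4, 6, 7

1. certificate of documentation present → met
2. licensed deck officers 3 ≥ 2 → met
3. stability assessment 820 days ago vs limit 730 → not met
4. crew injury coverage $140,000 < $175,000 → not met
5. condition 'operates beyond 50 nautical miles' does not hold → requirement n/a → met
6. protection-and-indemnity coverage $1,500,000 < $1,525,000 → not met
7. vessel safety decal absent → not met
Not met: 3, 4, 6, 7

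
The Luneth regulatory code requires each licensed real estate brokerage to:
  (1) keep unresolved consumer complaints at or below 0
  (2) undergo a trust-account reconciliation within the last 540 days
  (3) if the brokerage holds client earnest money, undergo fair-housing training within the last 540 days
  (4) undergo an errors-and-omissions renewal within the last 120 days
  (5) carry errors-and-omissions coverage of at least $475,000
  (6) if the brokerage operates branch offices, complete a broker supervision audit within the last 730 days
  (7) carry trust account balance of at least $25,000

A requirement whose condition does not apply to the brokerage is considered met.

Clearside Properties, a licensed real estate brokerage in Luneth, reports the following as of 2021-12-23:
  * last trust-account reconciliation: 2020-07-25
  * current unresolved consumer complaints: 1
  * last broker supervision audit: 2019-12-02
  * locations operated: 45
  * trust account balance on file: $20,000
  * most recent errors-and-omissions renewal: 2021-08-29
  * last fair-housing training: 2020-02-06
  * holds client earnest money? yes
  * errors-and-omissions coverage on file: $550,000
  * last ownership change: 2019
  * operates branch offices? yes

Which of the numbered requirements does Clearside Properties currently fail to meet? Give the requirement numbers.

1, 3, 6, 7

1. unresolved consumer complaints 1 > 0 → not met
2. trust-account reconciliation 516 days ago vs limit 540 → met
3. condition 'holds client earnest money' holds; fair-housing training 686 days ago vs limit 540 → not met
4. errors-and-omissions renewal 116 days ago vs limit 120 → met
5. errors-and-omissions coverage $550,000 ≥ $475,000 → met
6. condition 'operates branch offices' holds; broker supervision audit 752 days ago vs limit 730 → not met
7. trust account balance $20,000 < $25,000 → not met
Not met: 1, 3, 6, 7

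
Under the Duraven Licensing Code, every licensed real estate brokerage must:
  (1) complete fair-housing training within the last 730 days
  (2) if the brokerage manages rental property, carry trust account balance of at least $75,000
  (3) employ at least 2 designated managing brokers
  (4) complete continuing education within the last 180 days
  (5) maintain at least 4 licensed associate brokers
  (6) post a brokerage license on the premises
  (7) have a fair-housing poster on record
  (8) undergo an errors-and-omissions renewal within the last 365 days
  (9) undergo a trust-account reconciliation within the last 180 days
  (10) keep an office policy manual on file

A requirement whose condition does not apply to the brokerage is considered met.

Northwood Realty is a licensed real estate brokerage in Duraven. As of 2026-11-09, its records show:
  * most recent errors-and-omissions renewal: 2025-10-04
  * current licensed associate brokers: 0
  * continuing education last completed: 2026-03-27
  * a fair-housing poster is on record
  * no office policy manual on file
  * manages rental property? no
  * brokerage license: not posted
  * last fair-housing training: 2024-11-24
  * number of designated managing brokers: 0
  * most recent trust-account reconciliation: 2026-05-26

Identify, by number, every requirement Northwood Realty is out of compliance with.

1. fair-housing training 715 days ago vs limit 730 → met
2. condition 'manages rental property' does not hold → requirement n/a → met
3. designated managing brokers 0 < 2 → not met
4. continuing education 227 days ago vs limit 180 → not met
5. licensed associate brokers 0 < 4 → not met
6. brokerage license absent → not met
7. fair-housing poster present → met
8. errors-and-omissions renewal 401 days ago vs limit 365 → not met
9. trust-account reconciliation 167 days ago vs limit 180 → met
10. office policy manual absent → not met
Not met: 3, 4, 5, 6, 8, 10

3, 4, 5, 6, 8, 10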